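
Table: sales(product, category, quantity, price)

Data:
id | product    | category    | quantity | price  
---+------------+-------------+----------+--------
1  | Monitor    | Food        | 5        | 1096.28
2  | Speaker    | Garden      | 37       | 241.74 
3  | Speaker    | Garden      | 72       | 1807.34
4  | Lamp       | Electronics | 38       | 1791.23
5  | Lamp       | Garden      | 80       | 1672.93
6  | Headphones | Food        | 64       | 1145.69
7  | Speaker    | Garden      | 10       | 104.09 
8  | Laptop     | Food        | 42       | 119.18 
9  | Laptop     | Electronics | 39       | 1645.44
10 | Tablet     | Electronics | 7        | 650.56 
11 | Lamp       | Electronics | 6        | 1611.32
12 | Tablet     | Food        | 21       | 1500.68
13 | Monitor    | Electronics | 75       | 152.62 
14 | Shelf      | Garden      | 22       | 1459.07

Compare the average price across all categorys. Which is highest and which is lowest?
SELECT category, AVG(price)
FROM sales
GROUP BY category
ORDER BY AVG(price)

All groups:
  Food: 965.46
  Garden: 1057.03
  Electronics: 1170.23

Highest: Electronics (1170.23)
Lowest: Food (965.46)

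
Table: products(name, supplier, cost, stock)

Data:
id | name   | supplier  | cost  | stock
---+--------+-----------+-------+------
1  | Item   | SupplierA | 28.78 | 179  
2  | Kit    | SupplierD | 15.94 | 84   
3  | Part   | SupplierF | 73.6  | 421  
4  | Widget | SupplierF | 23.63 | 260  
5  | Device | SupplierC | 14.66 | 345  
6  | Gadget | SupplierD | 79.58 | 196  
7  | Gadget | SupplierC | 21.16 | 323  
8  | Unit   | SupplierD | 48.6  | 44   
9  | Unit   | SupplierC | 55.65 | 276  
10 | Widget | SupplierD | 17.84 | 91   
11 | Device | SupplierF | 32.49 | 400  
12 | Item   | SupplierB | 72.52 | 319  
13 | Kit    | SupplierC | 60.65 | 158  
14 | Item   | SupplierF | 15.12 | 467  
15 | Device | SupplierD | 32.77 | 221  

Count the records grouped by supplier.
SELECT supplier, COUNT(*) as count
FROM products
GROUP BY supplier

Result:
  SupplierA: 1
  SupplierB: 1
  SupplierC: 4
  SupplierD: 5
  SupplierF: 4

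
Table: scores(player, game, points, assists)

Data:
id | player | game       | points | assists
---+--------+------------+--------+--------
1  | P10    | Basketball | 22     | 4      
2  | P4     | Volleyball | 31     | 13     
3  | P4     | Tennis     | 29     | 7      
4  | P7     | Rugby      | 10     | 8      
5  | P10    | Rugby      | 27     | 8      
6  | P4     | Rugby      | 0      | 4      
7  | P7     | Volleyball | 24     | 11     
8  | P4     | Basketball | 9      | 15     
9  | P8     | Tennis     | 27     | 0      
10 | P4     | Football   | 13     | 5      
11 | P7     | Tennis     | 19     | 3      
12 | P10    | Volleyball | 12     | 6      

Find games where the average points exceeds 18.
SELECT game, AVG(points)
FROM scores
GROUP BY game
HAVING AVG(points) > 18

Result:
  Tennis: avg=25.00
  Volleyball: avg=22.33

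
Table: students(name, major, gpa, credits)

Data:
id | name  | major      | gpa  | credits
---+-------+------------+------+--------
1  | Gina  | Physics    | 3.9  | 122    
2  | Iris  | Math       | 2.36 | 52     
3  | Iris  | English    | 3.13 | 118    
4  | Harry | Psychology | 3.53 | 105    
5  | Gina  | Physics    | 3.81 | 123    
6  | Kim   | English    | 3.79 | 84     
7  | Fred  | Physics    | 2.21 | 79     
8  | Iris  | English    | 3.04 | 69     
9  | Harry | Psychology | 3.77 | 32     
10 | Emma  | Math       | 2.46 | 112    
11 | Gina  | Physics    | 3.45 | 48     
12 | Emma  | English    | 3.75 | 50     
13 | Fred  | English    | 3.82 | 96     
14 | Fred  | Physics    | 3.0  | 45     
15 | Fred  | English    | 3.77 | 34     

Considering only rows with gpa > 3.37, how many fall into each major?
SELECT major, COUNT(*)
FROM students
WHERE gpa > 3.37
GROUP BY major

Note: WHERE filters rows before grouping.

Result:
  English: 4
  Physics: 3
  Psychology: 2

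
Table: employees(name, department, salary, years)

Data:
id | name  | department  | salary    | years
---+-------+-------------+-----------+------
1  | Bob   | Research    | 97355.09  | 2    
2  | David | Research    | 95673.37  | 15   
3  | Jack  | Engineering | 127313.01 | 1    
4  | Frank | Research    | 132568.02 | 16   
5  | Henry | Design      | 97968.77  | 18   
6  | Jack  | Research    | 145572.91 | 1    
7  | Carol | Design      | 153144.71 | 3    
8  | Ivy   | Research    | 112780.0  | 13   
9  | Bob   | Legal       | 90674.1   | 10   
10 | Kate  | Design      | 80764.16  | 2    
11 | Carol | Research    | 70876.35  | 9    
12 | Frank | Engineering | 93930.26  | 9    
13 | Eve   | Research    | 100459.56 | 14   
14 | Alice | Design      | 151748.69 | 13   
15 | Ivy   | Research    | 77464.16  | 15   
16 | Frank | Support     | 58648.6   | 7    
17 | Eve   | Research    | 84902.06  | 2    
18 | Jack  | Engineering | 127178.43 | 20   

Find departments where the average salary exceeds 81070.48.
SELECT department, AVG(salary)
FROM employees
GROUP BY department
HAVING AVG(salary) > 81070.48

Result:
  Design: avg=120906.58
  Engineering: avg=116140.57
  Legal: avg=90674.10
  Research: avg=101961.28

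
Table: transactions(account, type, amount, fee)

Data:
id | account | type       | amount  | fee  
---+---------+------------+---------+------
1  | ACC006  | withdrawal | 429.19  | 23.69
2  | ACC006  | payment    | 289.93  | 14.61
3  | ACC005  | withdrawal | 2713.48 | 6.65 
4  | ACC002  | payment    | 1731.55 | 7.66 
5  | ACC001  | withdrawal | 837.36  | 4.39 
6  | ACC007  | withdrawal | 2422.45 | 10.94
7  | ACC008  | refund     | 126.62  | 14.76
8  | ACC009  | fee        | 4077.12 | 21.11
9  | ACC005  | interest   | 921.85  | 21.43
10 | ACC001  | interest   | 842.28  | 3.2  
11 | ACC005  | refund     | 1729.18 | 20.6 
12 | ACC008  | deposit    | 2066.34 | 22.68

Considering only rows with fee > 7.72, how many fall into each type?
SELECT type, COUNT(*)
FROM transactions
WHERE fee > 7.72
GROUP BY type

Note: WHERE filters rows before grouping.

Result:
  deposit: 1
  fee: 1
  interest: 1
  payment: 1
  refund: 2
  withdrawal: 2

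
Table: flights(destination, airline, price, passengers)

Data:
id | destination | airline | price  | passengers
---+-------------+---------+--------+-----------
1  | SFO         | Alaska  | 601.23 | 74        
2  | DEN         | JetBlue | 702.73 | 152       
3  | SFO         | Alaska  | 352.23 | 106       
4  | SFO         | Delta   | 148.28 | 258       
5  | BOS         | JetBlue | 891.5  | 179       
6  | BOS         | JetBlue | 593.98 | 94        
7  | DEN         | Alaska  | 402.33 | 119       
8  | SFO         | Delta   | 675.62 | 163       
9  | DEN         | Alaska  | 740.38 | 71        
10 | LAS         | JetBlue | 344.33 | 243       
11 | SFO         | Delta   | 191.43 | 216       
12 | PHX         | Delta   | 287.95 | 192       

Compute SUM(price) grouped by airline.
SELECT airline, SUM(price) as result
FROM flights
GROUP BY airline

Result:
  Alaska: 2096.17
  Delta: 1303.28
  JetBlue: 2532.54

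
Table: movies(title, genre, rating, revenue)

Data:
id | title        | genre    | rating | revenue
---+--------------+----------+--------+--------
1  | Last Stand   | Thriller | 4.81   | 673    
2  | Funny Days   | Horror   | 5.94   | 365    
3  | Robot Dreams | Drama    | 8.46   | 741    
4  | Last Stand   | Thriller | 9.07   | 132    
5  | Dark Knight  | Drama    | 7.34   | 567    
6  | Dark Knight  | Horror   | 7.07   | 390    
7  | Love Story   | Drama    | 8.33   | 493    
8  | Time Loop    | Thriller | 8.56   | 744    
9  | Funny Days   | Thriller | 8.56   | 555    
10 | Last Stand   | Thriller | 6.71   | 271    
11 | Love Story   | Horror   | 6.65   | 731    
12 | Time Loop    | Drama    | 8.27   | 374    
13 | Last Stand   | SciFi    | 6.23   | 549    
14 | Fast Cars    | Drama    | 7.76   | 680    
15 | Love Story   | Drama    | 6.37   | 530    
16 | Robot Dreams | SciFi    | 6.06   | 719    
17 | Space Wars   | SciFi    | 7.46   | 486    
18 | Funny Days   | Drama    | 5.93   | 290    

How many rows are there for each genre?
SELECT genre, COUNT(*) as count
FROM movies
GROUP BY genre

Result:
  Drama: 7
  Horror: 3
  SciFi: 3
  Thriller: 5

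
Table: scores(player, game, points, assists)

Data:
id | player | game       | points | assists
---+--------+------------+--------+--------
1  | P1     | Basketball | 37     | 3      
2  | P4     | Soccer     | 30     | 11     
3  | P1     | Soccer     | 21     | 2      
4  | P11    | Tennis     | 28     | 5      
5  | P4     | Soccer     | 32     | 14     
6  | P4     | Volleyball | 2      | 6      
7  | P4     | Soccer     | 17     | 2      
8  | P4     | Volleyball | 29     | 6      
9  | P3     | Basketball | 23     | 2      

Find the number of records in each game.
SELECT game, COUNT(*) as count
FROM scores
GROUP BY game

Result:
  Basketball: 2
  Soccer: 4
  Tennis: 1
  Volleyball: 2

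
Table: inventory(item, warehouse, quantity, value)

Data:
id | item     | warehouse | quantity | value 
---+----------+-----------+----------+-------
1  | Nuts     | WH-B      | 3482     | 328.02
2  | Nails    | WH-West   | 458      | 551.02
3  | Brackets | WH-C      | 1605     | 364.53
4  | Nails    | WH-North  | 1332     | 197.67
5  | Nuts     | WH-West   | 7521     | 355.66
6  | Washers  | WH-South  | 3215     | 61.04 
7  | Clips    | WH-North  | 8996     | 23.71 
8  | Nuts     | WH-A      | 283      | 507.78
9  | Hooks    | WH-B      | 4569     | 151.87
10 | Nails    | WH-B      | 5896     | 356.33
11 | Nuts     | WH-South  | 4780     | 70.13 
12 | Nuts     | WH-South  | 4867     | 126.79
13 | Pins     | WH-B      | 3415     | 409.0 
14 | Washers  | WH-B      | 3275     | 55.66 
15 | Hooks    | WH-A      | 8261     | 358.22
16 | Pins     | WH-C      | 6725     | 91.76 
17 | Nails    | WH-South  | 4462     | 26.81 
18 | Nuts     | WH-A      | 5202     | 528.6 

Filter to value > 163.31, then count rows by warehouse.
SELECT warehouse, COUNT(*)
FROM inventory
WHERE value > 163.31
GROUP BY warehouse

Note: WHERE filters rows before grouping.

Result:
  WH-A: 3
  WH-B: 3
  WH-C: 1
  WH-North: 1
  WH-West: 2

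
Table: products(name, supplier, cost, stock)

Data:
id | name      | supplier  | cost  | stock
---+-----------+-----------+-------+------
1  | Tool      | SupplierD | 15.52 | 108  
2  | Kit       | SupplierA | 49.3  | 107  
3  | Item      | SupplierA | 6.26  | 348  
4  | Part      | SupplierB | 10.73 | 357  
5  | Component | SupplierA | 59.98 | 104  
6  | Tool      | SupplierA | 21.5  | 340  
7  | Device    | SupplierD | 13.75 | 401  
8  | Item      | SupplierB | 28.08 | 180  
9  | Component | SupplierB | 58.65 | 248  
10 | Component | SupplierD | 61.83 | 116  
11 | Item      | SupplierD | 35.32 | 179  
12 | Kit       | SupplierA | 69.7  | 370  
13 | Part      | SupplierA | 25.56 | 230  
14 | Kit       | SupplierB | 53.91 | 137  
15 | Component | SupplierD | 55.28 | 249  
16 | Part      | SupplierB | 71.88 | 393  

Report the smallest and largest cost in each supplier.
SELECT supplier, MIN(cost), MAX(cost)
FROM products
GROUP BY supplier

Result:
  SupplierA: min=6.26, max=69.70
  SupplierB: min=10.73, max=71.88
  SupplierD: min=13.75, max=61.83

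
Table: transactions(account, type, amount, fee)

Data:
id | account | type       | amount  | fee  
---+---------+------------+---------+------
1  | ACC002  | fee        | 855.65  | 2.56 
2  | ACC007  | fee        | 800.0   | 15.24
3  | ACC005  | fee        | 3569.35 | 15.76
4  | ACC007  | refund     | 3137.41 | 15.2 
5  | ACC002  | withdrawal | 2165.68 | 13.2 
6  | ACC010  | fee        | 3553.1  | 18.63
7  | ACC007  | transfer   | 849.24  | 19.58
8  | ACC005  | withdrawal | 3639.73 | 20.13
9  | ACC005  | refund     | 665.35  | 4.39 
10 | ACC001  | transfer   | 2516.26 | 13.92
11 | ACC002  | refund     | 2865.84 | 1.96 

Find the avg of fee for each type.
SELECT type, AVG(fee) as result
FROM transactions
GROUP BY type

Result:
  fee: 13.05
  refund: 7.18
  transfer: 16.75
  withdrawal: 16.67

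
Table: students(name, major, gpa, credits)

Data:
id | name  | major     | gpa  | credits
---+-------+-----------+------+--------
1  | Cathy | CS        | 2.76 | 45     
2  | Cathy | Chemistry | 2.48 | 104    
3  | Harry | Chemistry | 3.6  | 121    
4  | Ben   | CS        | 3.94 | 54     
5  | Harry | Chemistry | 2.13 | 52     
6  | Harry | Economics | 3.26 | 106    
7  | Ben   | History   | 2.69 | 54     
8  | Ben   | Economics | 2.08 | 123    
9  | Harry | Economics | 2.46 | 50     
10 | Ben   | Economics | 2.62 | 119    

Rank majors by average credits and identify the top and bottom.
SELECT major, AVG(credits)
FROM students
GROUP BY major
ORDER BY AVG(credits)

All groups:
  CS: 49.50
  History: 54.00
  Chemistry: 92.33
  Economics: 99.50

Highest: Economics (99.50)
Lowest: CS (49.50)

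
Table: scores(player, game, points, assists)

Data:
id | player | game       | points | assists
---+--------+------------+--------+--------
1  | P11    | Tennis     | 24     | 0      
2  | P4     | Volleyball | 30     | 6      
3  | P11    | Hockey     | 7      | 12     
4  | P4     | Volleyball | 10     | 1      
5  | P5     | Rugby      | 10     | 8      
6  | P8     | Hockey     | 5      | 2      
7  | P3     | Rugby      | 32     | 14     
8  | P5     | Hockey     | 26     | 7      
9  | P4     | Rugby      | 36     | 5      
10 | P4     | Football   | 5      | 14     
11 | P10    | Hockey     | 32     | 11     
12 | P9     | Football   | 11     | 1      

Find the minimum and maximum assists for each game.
SELECT game, MIN(assists), MAX(assists)
FROM scores
GROUP BY game

Result:
  Football: min=1, max=14
  Hockey: min=2, max=12
  Rugby: min=5, max=14
  Tennis: min=0, max=0
  Volleyball: min=1, max=6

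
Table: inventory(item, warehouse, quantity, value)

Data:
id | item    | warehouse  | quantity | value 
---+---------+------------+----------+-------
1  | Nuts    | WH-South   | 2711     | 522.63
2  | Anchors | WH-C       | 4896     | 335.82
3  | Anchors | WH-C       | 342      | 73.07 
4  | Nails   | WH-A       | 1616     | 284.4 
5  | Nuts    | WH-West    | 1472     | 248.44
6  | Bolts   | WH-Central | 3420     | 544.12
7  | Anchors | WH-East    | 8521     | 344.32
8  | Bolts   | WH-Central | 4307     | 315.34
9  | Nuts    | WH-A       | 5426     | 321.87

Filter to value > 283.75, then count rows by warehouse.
SELECT warehouse, COUNT(*)
FROM inventory
WHERE value > 283.75
GROUP BY warehouse

Note: WHERE filters rows before grouping.

Result:
  WH-A: 2
  WH-C: 1
  WH-Central: 2
  WH-East: 1
  WH-South: 1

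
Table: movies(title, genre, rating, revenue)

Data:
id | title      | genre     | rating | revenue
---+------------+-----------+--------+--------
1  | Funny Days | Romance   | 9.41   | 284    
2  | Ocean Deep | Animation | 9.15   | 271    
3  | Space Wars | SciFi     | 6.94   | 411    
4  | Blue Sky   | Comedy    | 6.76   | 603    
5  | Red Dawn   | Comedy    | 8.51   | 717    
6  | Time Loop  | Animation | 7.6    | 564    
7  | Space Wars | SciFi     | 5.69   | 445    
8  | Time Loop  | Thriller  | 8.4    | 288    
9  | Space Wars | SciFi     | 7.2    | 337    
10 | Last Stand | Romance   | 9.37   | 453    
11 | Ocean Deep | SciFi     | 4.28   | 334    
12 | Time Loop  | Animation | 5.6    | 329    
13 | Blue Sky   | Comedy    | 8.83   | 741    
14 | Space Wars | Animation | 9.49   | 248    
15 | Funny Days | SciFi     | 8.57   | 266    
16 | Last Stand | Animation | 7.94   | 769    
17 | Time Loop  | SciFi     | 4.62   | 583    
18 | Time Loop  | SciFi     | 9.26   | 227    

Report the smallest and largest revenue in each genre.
SELECT genre, MIN(revenue), MAX(revenue)
FROM movies
GROUP BY genre

Result:
  Animation: min=248, max=769
  Comedy: min=603, max=741
  Romance: min=284, max=453
  SciFi: min=227, max=583
  Thriller: min=288, max=288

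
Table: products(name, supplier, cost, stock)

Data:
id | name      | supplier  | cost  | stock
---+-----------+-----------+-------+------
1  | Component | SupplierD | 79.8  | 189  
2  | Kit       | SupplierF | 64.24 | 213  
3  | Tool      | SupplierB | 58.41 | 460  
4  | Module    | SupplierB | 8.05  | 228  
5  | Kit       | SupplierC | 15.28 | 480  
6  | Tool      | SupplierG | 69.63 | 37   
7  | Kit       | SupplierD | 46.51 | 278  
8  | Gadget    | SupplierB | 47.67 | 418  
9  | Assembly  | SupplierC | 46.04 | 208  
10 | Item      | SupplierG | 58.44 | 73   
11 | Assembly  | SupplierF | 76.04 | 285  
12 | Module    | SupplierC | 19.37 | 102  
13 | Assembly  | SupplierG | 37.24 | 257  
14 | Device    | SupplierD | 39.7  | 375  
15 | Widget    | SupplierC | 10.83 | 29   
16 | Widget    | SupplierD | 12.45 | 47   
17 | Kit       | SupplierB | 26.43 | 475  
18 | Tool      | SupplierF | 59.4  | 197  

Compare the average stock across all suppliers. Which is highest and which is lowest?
SELECT supplier, AVG(stock)
FROM products
GROUP BY supplier
ORDER BY AVG(stock)

All groups:
  SupplierG: 122.33
  SupplierC: 204.75
  SupplierD: 222.25
  SupplierF: 231.67
  SupplierB: 395.25

Highest: SupplierB (395.25)
Lowest: SupplierG (122.33)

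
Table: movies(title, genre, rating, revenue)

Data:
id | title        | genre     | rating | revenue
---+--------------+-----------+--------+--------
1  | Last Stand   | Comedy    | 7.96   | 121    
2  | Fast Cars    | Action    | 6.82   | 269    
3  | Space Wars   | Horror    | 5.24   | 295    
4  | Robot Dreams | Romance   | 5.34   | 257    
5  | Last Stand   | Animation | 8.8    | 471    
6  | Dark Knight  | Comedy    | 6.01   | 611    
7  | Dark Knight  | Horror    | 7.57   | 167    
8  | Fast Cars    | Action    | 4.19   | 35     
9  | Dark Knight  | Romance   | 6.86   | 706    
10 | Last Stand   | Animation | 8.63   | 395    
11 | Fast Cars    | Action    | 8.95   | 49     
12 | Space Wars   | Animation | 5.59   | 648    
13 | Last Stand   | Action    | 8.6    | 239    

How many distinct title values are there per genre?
SELECT genre, COUNT(DISTINCT title)
FROM movies
GROUP BY genre

Result:
  Action: 2 distinct
  Animation: 2 distinct
  Comedy: 2 distinct
  Horror: 2 distinct
  Romance: 2 distinct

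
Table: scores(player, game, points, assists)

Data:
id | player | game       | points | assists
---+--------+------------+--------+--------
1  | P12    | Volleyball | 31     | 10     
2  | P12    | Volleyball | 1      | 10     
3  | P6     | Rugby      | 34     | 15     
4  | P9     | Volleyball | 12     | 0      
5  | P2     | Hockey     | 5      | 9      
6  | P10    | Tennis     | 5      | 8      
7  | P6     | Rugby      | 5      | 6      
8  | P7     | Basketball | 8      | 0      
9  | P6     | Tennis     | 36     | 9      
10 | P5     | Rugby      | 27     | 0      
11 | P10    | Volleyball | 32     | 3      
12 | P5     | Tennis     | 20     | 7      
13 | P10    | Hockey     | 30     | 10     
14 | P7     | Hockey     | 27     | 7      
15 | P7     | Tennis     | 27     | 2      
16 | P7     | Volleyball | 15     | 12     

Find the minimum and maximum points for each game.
SELECT game, MIN(points), MAX(points)
FROM scores
GROUP BY game

Result:
  Basketball: min=8, max=8
  Hockey: min=5, max=30
  Rugby: min=5, max=34
  Tennis: min=5, max=36
  Volleyball: min=1, max=32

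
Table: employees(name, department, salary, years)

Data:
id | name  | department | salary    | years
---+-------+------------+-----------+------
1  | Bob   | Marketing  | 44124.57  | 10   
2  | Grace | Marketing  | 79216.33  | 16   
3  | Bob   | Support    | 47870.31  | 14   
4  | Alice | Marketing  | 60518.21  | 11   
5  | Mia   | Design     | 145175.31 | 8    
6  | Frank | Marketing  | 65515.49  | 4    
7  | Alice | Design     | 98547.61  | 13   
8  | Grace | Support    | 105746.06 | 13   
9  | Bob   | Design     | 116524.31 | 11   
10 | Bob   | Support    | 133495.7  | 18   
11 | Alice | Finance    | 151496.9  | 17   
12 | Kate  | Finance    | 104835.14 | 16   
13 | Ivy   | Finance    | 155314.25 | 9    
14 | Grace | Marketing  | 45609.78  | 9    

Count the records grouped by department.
SELECT department, COUNT(*) as count
FROM employees
GROUP BY department

Result:
  Design: 3
  Finance: 3
  Marketing: 5
  Support: 3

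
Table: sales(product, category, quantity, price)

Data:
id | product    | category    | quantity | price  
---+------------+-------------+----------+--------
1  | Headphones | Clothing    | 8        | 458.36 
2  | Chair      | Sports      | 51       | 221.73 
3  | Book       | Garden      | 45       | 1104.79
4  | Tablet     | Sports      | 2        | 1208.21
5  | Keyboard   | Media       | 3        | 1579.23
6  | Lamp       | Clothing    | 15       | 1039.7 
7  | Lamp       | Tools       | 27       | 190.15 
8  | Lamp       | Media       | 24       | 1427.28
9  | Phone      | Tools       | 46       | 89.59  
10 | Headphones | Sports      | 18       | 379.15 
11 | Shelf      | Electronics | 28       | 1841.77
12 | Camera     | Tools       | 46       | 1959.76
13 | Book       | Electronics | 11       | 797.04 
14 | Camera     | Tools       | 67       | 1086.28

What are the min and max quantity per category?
SELECT category, MIN(quantity), MAX(quantity)
FROM sales
GROUP BY category

Result:
  Clothing: min=8, max=15
  Electronics: min=11, max=28
  Garden: min=45, max=45
  Media: min=3, max=24
  Sports: min=2, max=51
  Tools: min=27, max=67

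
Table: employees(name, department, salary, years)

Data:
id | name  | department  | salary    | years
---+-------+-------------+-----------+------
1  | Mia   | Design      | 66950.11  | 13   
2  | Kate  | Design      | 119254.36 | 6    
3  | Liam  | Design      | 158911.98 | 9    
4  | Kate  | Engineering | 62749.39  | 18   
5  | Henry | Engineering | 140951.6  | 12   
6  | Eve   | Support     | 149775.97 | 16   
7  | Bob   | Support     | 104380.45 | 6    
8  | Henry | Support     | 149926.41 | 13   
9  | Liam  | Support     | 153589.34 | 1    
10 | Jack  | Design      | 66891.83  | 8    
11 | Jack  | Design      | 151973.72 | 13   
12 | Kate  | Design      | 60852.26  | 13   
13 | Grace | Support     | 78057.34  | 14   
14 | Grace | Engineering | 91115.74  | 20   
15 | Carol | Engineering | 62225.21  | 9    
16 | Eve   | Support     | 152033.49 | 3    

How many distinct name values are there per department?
SELECT department, COUNT(DISTINCT name)
FROM employees
GROUP BY department

Result:
  Design: 4 distinct
  Engineering: 4 distinct
  Support: 5 distinct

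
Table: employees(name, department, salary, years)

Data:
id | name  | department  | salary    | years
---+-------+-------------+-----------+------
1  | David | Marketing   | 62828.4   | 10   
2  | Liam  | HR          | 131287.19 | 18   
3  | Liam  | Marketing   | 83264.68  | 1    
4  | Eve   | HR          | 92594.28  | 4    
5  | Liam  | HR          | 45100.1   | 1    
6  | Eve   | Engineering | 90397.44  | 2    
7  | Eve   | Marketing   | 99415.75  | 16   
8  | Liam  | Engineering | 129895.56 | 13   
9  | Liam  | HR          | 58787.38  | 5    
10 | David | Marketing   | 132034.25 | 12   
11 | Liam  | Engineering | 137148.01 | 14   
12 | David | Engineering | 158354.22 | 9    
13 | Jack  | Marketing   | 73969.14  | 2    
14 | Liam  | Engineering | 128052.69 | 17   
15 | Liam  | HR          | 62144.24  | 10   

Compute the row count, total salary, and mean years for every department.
SELECT department,
       COUNT(*) as cnt,
       SUM(salary) as total_salary,
       AVG(years) as avg_years
FROM employees
GROUP BY department

Result:
  Engineering: 5 records, 643847.92 total salary, 11.00 avg years
  HR: 5 records, 389913.19 total salary, 7.60 avg years
  Marketing: 5 records, 451512.22 total salary, 8.20 avg years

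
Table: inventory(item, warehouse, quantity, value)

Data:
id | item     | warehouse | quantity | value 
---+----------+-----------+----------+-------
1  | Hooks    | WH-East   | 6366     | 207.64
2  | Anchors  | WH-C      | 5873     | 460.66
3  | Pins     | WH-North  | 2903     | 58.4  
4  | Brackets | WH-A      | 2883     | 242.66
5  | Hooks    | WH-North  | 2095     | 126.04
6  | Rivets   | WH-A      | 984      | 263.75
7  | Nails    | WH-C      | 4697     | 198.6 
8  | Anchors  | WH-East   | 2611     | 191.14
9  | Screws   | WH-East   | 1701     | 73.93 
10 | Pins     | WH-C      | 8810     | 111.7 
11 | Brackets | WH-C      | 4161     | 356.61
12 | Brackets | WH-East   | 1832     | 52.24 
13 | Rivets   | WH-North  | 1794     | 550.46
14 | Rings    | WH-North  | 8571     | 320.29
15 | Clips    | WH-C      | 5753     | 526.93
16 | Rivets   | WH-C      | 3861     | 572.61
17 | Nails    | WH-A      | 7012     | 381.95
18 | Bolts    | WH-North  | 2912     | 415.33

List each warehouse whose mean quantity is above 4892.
SELECT warehouse, AVG(quantity)
FROM inventory
GROUP BY warehouse
HAVING AVG(quantity) > 4892

Result:
  WH-C: avg=5525.83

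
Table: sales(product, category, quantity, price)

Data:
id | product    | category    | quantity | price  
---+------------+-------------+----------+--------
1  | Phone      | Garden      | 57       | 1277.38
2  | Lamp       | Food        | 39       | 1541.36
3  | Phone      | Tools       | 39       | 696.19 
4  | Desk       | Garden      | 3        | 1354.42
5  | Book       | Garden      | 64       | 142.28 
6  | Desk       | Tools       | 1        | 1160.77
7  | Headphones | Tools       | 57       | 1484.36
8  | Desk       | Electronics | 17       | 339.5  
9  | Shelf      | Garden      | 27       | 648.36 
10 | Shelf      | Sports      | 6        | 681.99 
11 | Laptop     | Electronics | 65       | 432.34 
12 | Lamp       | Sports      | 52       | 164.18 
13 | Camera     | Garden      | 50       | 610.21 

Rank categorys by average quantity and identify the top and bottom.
SELECT category, AVG(quantity)
FROM sales
GROUP BY category
ORDER BY AVG(quantity)

All groups:
  Sports: 29.00
  Tools: 32.33
  Food: 39.00
  Garden: 40.20
  Electronics: 41.00

Highest: Electronics (41.00)
Lowest: Sports (29.00)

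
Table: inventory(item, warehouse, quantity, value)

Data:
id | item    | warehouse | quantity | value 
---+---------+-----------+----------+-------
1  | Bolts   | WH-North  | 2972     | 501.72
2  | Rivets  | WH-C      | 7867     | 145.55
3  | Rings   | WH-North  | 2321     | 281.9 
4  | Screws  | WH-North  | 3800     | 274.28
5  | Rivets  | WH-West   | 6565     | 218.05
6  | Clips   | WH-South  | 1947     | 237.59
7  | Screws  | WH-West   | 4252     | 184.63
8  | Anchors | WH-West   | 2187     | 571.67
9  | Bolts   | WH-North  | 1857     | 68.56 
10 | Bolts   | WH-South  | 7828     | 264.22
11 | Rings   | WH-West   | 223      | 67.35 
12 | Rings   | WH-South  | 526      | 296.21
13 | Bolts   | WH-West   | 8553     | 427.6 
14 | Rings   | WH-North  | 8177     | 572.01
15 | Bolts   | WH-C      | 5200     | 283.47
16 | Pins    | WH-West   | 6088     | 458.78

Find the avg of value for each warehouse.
SELECT warehouse, AVG(value) as result
FROM inventory
GROUP BY warehouse

Result:
  WH-C: 214.51
  WH-North: 339.69
  WH-South: 266.01
  WH-West: 321.35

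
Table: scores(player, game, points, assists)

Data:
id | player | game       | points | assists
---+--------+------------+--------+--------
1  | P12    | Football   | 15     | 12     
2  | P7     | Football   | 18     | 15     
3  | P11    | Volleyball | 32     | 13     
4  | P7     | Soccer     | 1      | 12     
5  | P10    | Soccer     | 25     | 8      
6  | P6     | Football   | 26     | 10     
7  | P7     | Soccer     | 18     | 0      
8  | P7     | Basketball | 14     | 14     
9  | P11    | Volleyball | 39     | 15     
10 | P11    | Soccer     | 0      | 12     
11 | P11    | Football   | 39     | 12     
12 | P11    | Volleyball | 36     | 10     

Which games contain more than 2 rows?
SELECT game, COUNT(*) as cnt
FROM scores
GROUP BY game
HAVING COUNT(*) > 2

Result:
  Football: 4
  Soccer: 4
  Volleyball: 3

Note: HAVING filters groups after aggregation, WHERE filters rows before.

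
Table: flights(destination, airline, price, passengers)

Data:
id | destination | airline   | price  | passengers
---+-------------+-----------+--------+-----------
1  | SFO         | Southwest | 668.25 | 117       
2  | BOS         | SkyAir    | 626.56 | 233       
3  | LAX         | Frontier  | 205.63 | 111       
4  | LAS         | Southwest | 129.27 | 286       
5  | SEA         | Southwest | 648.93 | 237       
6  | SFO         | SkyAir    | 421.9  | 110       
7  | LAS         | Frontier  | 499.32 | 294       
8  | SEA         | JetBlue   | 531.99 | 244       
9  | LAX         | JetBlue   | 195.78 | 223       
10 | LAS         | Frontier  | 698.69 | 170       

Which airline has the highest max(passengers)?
SELECT airline, MAX(passengers) as val
FROM flights
GROUP BY airline
ORDER BY val DESC
LIMIT 1

Result: Frontier with max(passengers) = 294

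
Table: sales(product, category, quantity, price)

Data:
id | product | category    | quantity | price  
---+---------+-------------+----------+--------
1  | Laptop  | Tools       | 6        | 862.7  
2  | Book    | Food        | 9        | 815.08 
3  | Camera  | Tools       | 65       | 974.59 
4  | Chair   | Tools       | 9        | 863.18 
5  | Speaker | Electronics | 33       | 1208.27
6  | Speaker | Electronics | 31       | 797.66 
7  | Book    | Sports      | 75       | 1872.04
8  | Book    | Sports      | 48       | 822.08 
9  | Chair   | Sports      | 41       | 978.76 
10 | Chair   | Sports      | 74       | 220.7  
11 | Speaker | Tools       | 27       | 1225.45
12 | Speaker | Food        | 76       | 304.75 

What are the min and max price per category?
SELECT category, MIN(price), MAX(price)
FROM sales
GROUP BY category

Result:
  Electronics: min=797.66, max=1208.27
  Food: min=304.75, max=815.08
  Sports: min=220.70, max=1872.04
  Tools: min=862.70, max=1225.45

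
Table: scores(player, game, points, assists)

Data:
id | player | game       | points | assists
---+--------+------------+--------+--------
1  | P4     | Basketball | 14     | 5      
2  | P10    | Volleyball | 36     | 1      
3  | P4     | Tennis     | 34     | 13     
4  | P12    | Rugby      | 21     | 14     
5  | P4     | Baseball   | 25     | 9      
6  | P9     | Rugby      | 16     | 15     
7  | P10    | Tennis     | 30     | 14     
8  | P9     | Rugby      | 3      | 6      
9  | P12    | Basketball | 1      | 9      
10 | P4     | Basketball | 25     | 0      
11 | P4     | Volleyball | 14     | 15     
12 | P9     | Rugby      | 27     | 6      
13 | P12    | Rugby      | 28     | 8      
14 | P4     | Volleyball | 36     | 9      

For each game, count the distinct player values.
SELECT game, COUNT(DISTINCT player)
FROM scores
GROUP BY game

Result:
  Baseball: 1 distinct
  Basketball: 2 distinct
  Rugby: 2 distinct
  Tennis: 2 distinct
  Volleyball: 2 distinct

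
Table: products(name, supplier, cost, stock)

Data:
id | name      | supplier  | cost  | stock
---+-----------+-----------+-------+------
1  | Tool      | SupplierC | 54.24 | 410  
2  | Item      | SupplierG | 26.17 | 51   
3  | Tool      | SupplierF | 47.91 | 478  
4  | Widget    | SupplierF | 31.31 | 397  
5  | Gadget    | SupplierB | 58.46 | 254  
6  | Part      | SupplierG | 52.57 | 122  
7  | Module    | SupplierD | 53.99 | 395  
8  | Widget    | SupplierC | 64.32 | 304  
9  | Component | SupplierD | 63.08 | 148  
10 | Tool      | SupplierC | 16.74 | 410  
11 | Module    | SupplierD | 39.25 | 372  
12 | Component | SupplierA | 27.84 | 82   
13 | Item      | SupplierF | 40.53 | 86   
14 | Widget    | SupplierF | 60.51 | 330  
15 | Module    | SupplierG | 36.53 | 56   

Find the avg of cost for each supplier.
SELECT supplier, AVG(cost) as result
FROM products
GROUP BY supplier

Result:
  SupplierA: 27.84
  SupplierB: 58.46
  SupplierC: 45.10
  SupplierD: 52.11
  SupplierF: 45.07
  SupplierG: 38.42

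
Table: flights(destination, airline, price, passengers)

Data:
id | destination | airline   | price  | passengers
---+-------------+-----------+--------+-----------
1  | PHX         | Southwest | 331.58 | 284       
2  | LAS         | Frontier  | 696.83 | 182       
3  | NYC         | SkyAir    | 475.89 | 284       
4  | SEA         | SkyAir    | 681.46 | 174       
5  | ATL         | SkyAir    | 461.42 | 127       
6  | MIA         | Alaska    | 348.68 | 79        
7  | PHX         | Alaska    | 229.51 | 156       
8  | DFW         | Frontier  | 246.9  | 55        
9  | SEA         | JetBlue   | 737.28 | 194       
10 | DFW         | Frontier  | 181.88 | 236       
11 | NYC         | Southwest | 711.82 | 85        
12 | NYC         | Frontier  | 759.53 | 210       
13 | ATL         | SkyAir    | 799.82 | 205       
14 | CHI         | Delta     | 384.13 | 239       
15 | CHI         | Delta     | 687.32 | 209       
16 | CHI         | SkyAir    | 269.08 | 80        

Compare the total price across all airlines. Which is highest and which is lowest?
SELECT airline, SUM(price)
FROM flights
GROUP BY airline
ORDER BY SUM(price)

All groups:
  Alaska: 578.19
  JetBlue: 737.28
  Southwest: 1043.40
  Delta: 1071.45
  Frontier: 1885.14
  SkyAir: 2687.67

Highest: SkyAir (2687.67)
Lowest: Alaska (578.19)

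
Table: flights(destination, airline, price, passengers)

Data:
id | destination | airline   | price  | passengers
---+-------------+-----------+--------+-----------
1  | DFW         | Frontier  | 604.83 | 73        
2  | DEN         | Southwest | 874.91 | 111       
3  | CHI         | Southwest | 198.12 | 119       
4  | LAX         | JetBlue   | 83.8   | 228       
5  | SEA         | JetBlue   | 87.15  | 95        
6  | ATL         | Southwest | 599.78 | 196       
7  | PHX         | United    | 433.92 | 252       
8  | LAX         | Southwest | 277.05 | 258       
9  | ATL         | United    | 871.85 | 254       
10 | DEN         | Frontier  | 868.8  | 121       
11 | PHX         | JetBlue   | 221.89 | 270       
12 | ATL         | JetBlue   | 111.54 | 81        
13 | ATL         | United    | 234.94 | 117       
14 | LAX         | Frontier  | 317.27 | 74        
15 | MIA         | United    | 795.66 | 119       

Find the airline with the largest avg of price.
SELECT airline, AVG(price) as val
FROM flights
GROUP BY airline
ORDER BY val DESC
LIMIT 1

Result: Frontier with avg(price) = 596.97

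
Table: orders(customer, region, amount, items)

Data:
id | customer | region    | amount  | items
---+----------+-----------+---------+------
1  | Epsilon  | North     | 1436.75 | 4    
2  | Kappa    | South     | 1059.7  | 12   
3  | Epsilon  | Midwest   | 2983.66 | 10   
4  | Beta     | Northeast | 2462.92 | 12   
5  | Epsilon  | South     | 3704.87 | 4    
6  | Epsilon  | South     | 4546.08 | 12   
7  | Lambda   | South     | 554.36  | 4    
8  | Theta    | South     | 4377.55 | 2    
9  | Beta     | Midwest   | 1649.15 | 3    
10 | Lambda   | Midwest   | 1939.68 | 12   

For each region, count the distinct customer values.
SELECT region, COUNT(DISTINCT customer)
FROM orders
GROUP BY region

Result:
  Midwest: 3 distinct
  North: 1 distinct
  Northeast: 1 distinct
  South: 4 distinct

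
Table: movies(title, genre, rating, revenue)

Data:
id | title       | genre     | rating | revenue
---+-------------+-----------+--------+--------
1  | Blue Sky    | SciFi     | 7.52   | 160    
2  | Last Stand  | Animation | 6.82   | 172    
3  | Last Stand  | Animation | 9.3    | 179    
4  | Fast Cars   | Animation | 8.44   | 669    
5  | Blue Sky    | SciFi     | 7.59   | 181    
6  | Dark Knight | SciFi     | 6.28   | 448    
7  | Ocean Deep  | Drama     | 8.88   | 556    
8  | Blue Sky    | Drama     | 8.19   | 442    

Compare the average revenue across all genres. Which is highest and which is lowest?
SELECT genre, AVG(revenue)
FROM movies
GROUP BY genre
ORDER BY AVG(revenue)

All groups:
  SciFi: 263.00
  Animation: 340.00
  Drama: 499.00

Highest: Drama (499.00)
Lowest: SciFi (263.00)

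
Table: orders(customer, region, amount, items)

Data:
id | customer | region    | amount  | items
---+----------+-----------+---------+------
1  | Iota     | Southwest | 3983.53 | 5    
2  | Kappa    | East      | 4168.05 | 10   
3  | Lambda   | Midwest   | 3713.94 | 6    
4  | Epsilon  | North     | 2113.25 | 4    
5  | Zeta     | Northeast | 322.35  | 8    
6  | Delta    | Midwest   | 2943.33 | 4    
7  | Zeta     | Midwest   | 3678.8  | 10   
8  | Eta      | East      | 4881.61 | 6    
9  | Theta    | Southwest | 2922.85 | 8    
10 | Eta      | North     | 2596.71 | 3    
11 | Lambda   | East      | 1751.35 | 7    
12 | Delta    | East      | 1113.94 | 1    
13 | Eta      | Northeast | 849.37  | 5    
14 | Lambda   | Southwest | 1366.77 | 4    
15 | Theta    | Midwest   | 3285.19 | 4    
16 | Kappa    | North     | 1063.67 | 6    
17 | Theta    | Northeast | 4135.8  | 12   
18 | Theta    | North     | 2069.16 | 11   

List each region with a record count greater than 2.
SELECT region, COUNT(*) as cnt
FROM orders
GROUP BY region
HAVING COUNT(*) > 2

Result:
  East: 4
  Midwest: 4
  North: 4
  Northeast: 3
  Southwest: 3

Note: HAVING filters groups after aggregation, WHERE filters rows before.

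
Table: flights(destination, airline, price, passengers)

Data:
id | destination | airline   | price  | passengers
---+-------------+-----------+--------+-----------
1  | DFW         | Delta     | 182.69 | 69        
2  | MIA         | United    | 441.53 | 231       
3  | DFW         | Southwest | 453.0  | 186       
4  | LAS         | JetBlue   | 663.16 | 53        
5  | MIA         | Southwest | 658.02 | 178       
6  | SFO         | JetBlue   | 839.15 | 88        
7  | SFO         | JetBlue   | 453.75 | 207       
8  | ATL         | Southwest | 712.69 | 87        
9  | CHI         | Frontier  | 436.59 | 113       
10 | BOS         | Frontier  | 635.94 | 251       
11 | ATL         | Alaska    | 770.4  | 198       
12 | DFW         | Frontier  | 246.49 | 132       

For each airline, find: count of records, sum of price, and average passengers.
SELECT airline,
       COUNT(*) as cnt,
       SUM(price) as total_price,
       AVG(passengers) as avg_passengers
FROM flights
GROUP BY airline

Result:
  Alaska: 1 records, 770.40 total price, 198.00 avg passengers
  Delta: 1 records, 182.69 total price, 69.00 avg passengers
  Frontier: 3 records, 1319.02 total price, 165.33 avg passengers
  JetBlue: 3 records, 1956.06 total price, 116.00 avg passengers
  Southwest: 3 records, 1823.71 total price, 150.33 avg passengers
  United: 1 records, 441.53 total price, 231.00 avg passengers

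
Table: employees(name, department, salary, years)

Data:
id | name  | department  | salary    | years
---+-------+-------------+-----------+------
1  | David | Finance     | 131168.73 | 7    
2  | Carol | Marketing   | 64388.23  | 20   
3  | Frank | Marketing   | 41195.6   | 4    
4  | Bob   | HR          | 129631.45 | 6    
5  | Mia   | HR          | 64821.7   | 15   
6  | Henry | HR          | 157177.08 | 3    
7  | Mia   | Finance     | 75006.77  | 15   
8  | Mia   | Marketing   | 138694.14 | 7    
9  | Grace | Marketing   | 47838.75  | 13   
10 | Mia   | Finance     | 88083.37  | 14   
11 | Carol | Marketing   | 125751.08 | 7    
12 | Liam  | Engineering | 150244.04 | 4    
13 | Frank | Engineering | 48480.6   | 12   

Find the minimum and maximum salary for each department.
SELECT department, MIN(salary), MAX(salary)
FROM employees
GROUP BY department

Result:
  Engineering: min=48480.60, max=150244.04
  Finance: min=75006.77, max=131168.73
  HR: min=64821.70, max=157177.08
  Marketing: min=41195.60, max=138694.14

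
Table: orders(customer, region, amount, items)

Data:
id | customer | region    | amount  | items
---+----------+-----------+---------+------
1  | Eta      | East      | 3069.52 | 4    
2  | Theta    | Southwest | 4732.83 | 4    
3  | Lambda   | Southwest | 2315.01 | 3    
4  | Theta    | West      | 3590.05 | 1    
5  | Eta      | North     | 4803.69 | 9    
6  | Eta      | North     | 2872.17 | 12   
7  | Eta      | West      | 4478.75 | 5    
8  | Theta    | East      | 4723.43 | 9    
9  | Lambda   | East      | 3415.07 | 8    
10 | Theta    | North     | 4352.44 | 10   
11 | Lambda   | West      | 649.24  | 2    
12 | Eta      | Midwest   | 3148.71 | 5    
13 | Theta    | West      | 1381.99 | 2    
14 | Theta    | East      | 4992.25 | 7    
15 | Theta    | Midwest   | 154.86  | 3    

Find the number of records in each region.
SELECT region, COUNT(*) as count
FROM orders
GROUP BY region

Result:
  East: 4
  Midwest: 2
  North: 3
  Southwest: 2
  West: 4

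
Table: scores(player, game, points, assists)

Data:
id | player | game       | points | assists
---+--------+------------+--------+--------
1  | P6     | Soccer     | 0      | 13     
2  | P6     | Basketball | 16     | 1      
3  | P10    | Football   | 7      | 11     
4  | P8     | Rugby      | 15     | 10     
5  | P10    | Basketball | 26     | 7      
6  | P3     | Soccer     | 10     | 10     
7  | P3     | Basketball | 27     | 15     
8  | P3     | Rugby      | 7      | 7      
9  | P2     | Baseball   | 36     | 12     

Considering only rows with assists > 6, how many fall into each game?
SELECT game, COUNT(*)
FROM scores
WHERE assists > 6
GROUP BY game

Note: WHERE filters rows before grouping.

Result:
  Baseball: 1
  Basketball: 2
  Football: 1
  Rugby: 2
  Soccer: 2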